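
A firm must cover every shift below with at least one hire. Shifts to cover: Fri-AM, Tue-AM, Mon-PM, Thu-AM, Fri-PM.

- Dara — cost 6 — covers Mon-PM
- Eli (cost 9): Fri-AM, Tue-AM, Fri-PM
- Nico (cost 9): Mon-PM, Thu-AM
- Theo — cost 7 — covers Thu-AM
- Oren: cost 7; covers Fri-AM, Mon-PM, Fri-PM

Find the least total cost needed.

The greedy cost-per-new-shift heuristic would pick Oren, Theo, and Eli for 23, but a cheaper cover exists.
Choose Eli and Nico: together they cover Fri-AM, Tue-AM, Mon-PM, Thu-AM, Fri-PM — every shift.
Total cost: 9 + 9 = 18.
No cover costs less than 18.

18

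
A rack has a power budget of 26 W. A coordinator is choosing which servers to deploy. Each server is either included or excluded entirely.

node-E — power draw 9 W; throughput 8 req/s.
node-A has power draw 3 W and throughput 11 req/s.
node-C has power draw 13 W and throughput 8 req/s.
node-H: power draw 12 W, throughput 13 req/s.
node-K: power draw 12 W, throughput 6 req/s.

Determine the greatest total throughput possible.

32

Allowing fractional choices, the relaxed optimum would be about 33.2, but servers are indivisible.
node-E + node-A + node-C: power draw 9 + 3 + 13 = 25 ≤ 26, throughput 8 + 11 + 8 = 27.
node-E + node-A + node-H: power draw 9 + 3 + 12 = 24 ≤ 26, throughput 8 + 11 + 13 = 32.
node-E + node-A + node-K: power draw 9 + 3 + 12 = 24 ≤ 26, throughput 8 + 11 + 6 = 25.
Best is node-E, node-A, and node-H with total throughput 32.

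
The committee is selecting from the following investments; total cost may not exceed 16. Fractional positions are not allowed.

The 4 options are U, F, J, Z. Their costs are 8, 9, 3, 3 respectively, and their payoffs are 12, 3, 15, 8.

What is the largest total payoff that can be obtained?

Treat it as a binary knapsack problem.
U + J: cost 8 + 3 = 11 ≤ 16, payoff 12 + 15 = 27.
U + J + Z: cost 8 + 3 + 3 = 14 ≤ 16, payoff 12 + 15 + 8 = 35.
Best is U, J, and Z with total payoff 35.

35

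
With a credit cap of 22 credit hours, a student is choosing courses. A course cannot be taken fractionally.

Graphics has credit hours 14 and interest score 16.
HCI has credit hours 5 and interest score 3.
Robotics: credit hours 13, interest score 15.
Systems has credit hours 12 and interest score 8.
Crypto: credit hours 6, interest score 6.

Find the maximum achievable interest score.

This is a 0-1 knapsack instance.
Graphics + HCI: credit hours 14 + 5 = 19 ≤ 22, interest score 16 + 3 = 19.
Robotics + Crypto: credit hours 13 + 6 = 19 ≤ 22, interest score 15 + 6 = 21.
Graphics + Crypto: credit hours 14 + 6 = 20 ≤ 22, interest score 16 + 6 = 22.
Best is Graphics and Crypto with total interest score 22.

22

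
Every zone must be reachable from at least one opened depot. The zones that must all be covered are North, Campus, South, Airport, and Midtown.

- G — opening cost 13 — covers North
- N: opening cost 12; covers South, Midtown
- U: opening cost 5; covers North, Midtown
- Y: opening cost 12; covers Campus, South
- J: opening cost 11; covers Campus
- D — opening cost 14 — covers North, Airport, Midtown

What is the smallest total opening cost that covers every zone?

26

The greedy cost-per-new-zone heuristic would pick U, Y, and D for 31, but a cheaper cover exists.
Choose Y and D: together they cover North, Campus, South, Airport, Midtown — every zone.
Total opening cost: 12 + 14 = 26.
No cover costs less than 26.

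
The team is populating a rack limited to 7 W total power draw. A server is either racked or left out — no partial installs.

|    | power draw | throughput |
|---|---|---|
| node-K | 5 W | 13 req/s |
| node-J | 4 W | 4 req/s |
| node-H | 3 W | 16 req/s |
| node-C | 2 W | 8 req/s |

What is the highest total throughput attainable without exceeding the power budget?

24

Take node-H and node-C: power draw 3 + 2 = 5 ≤ 7, throughput 16 + 8 = 24.
No other feasible combination does better.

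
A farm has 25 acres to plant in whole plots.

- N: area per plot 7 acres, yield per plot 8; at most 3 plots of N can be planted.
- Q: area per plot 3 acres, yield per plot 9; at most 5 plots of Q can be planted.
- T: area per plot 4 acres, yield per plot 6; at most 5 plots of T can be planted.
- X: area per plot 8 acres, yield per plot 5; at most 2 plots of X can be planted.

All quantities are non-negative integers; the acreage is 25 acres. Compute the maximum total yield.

57

Q has the best ratio (9/3); taking only Q gives at most 5×9 = 45 (stopped by the supply cap of 5).
Mixing does better — 5×Q and 2×T: area 23 ≤ 25, yield 5·9 + 2·6 = 57.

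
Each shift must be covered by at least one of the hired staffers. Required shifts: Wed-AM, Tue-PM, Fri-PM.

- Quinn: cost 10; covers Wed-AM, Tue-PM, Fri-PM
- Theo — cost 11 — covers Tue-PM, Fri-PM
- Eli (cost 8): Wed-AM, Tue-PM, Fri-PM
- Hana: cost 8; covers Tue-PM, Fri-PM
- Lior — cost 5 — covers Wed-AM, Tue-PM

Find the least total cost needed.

8

The greedy cost-per-new-shift heuristic would pick Lior and Eli for 13, but a cheaper cover exists.
Eli alone covers Wed-AM, Tue-PM, Fri-PM — every shift.
Total cost: 8.
No cover costs less than 8.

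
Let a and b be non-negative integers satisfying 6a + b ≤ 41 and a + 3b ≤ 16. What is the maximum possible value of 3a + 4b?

30

(a,b)=(6,3): 6·6+1·3=39≤41, 1·6+3·3=15≤16, objective 30.
(a,b)=(5,3): 6·5+1·3=33≤41, 1·5+3·3=14≤16, objective 27.
Maximum is 30 at (a,b)=(6,3).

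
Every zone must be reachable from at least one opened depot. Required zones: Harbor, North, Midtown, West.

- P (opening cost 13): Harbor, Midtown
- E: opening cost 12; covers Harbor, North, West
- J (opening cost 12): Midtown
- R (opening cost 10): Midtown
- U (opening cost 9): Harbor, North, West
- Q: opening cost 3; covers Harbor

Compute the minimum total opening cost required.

19

This is a weighted set-cover instance.
Choose R and U: together they cover Harbor, North, Midtown, West — every zone.
Total opening cost: 10 + 9 = 19.
No cover costs less than 19.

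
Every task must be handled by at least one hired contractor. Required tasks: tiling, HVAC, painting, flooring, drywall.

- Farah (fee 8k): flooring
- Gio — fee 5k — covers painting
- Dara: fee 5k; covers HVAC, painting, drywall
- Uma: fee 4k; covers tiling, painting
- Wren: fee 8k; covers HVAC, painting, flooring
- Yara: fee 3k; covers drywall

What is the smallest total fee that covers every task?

15

The greedy cost-per-new-task heuristic would pick Dara, Uma, and Farah for 17, but a cheaper cover exists.
Choose Uma, Wren, and Yara: together they cover tiling, HVAC, painting, flooring, drywall — every task.
Total fee: 4 + 8 + 3 = 15.
No cover costs less than 15.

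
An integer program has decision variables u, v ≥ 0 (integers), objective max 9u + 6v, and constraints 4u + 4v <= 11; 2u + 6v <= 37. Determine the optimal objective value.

18

(u,v)=(2,0): 4·2+4·0=8≤11, 2·2+6·0=4≤37, objective 18.
(u,v)=(1,1): 4·1+4·1=8≤11, 2·1+6·1=8≤37, objective 15.
(u,v)=(1,0): 4·1+4·0=4≤11, 2·1+6·0=2≤37, objective 9.
No feasible integer point exceeds 18.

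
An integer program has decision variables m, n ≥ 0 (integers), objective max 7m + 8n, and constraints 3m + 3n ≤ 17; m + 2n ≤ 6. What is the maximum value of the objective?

The continuous relaxation peaks at (5.33, 0.333) with value 40.00; rounding to a feasible lattice point costs some objective.
(m,n)=(4,1): 3·4+3·1=15≤17, 1·4+2·1=6≤6, objective 36.
(m,n)=(5,0): 3·5+3·0=15≤17, 1·5+2·0=5≤6, objective 35.
(m,n)=(3,1): 3·3+3·1=12≤17, 1·3+2·1=5≤6, objective 29.
The best lattice point is (4,1), giving 36.

36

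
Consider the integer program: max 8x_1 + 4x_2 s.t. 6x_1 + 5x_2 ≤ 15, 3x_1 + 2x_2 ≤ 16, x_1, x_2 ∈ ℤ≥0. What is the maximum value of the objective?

Relaxing integrality, the LP optimum is 20.00 at (x_1,x_2) = (2.5, 0), which is not an integer point.
(x_1,x_2)=(2,0): 6·2+5·0=12≤15, 3·2+2·0=6≤16, objective 16.
(x_1,x_2)=(1,1): 6·1+5·1=11≤15, 3·1+2·1=5≤16, objective 12.
(x_1,x_2)=(1,0): 6·1+5·0=6≤15, 3·1+2·0=3≤16, objective 8.
Maximum is 16 at (x_1,x_2)=(2,0).

16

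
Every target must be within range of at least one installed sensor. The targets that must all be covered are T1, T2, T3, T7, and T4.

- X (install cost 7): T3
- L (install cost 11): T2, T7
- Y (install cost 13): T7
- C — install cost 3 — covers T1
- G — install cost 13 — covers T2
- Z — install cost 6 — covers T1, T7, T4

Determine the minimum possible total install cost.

24

Choose X, L, and Z: together they cover T1, T2, T3, T7, T4 — every target.
Total install cost: 7 + 11 + 6 = 24.
No cover costs less than 24.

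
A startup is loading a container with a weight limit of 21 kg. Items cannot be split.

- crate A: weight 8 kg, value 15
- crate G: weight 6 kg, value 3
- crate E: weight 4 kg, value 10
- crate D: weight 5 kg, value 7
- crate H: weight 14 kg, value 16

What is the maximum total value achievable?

Allowing fractional choices, the relaxed optimum would be about 36.6, but items are indivisible.
crate E + crate H: weight 4 + 14 = 18 ≤ 21, value 10 + 16 = 26.
crate A + crate E + crate D: weight 8 + 4 + 5 = 17 ≤ 21, value 15 + 10 + 7 = 32.
crate A + crate G + crate E: weight 8 + 6 + 4 = 18 ≤ 21, value 15 + 3 + 10 = 28.
Best is crate A, crate E, and crate D with total value 32.

32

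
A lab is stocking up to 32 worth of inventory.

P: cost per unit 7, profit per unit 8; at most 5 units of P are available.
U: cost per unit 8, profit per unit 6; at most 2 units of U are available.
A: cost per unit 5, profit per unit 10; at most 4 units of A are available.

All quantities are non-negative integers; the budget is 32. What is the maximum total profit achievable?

A has the best ratio (10/5); taking only A gives at most 4×10 = 40 (stopped by the supply cap of 4).
Mixing does better — 1×P and 4×A: cost 27 ≤ 32, profit 1·8 + 4·10 = 48.

48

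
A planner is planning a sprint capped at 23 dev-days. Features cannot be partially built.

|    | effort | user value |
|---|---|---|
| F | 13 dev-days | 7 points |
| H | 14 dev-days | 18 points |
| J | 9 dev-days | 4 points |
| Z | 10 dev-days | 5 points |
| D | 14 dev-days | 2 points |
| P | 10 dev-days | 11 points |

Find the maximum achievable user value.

22

Take H and J: effort 14 + 9 = 23 ≤ 23, user value 18 + 4 = 22.
No other feasible combination does better.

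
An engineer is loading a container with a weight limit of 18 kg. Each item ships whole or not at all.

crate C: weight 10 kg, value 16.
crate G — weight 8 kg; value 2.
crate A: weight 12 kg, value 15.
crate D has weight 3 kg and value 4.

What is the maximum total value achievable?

Allowing fractional choices, the relaxed optimum would be about 26.2, but items are indivisible.
crate C + crate D: weight 10 + 3 = 13 ≤ 18, value 16 + 4 = 20.
crate A + crate D: weight 12 + 3 = 15 ≤ 18, value 15 + 4 = 19.
Best is crate C and crate D with total value 20.

20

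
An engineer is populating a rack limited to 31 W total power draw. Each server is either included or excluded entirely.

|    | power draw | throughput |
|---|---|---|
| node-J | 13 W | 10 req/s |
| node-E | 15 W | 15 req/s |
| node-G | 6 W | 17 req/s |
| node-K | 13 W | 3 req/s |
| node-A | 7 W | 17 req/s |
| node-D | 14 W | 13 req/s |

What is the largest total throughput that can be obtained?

49

Allowing fractional choices, the relaxed optimum would be about 51.8, but servers are indivisible.
node-G + node-A + node-D: power draw 6 + 7 + 14 = 27 ≤ 31, throughput 17 + 17 + 13 = 47.
node-E + node-G + node-A: power draw 15 + 6 + 7 = 28 ≤ 31, throughput 15 + 17 + 17 = 49.
Best is node-E, node-G, and node-A with total throughput 49.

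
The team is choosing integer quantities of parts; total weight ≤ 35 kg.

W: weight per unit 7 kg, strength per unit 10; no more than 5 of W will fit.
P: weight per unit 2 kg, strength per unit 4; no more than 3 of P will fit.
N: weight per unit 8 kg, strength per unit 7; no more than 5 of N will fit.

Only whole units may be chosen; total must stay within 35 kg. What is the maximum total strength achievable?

52

5×W: weight 35 ≤ 35, strength 5·10 = 50.
4×W and 3×P: weight 34 ≤ 35, strength 4·10 + 3·4 = 52.
Best is 52.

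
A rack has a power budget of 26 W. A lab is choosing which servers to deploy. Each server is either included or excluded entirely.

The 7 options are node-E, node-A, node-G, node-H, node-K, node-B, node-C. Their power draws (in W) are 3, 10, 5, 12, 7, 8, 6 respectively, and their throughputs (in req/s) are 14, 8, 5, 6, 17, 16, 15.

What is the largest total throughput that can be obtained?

node-E + node-A + node-K + node-C: power draw 3 + 10 + 7 + 6 = 26 ≤ 26, throughput 14 + 8 + 17 + 15 = 54.
node-E + node-K + node-B + node-C: power draw 3 + 7 + 8 + 6 = 24 ≤ 26, throughput 14 + 17 + 16 + 15 = 62.
Best is node-E, node-K, node-B, and node-C with total throughput 62.

62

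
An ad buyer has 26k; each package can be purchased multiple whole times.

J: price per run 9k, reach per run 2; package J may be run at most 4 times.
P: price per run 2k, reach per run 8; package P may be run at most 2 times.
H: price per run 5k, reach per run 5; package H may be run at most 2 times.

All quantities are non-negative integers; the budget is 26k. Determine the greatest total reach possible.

P has the best ratio (8/2); taking only P gives at most 2×8 = 16 (stopped by the supply cap of 2).
Mixing does better — 1×J, 2×P, and 2×H: price 23 ≤ 26, reach 1·2 + 2·8 + 2·5 = 28.

28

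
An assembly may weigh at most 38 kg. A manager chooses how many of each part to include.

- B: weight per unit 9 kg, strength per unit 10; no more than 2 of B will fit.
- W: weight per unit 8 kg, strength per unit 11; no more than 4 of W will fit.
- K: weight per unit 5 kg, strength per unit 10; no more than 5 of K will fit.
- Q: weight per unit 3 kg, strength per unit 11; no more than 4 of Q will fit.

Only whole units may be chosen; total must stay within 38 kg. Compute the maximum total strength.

2×W, 2×K, and 4×Q: weight 38 ≤ 38, strength 2·11 + 2·10 + 4·11 = 86.
5×K and 4×Q: weight 37 ≤ 38, strength 5·10 + 4·11 = 94.
Best is 94.

94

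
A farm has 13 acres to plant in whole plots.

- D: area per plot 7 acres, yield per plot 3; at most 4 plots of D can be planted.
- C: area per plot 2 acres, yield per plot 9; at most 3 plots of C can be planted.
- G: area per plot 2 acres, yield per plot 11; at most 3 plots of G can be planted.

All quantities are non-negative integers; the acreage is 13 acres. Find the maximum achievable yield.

60

G has the best ratio (11/2); taking only G gives at most 3×11 = 33 (stopped by the supply cap of 3).
Mixing does better — 3×C and 3×G: area 12 ≤ 13, yield 3·9 + 3·11 = 60.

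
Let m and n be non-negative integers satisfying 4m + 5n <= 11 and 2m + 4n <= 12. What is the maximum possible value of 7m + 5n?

14

(m,n)=(2,0) is feasible, giving 14.
(m,n)=(1,1) is feasible, giving 12.
(m,n)=(1,0) is feasible, giving 7.
Maximum is 14 at (m,n)=(2,0).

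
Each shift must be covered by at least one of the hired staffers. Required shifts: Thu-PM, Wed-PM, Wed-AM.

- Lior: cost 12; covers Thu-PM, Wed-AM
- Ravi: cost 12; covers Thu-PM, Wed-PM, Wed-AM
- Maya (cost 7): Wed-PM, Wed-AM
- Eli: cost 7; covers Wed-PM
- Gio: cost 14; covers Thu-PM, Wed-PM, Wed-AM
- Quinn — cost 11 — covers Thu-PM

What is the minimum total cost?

This is a weighted set-cover instance.
Ravi alone covers Thu-PM, Wed-PM, Wed-AM — every shift.
Total cost: 12.

12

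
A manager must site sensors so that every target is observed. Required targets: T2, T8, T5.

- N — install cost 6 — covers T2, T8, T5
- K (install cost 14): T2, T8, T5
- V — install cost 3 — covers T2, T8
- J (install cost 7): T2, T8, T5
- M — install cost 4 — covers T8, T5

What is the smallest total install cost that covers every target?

The greedy cost-per-new-target heuristic would pick V and M for 7, but a cheaper cover exists.
N alone covers T2, T8, T5 — every target.
Total install cost: 6.
No cover costs less than 6.

6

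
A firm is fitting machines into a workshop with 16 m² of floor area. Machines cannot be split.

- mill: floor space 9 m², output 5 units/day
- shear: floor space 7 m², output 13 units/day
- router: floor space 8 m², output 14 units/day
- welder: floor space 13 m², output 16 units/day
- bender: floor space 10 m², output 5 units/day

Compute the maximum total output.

Allowing fractional choices, the relaxed optimum would be about 28.2, but machines are indivisible.
mill + shear: floor space 9 + 7 = 16 ≤ 16, output 5 + 13 = 18.
welder: floor space 13 ≤ 16, output 16.
shear + router: floor space 7 + 8 = 15 ≤ 16, output 13 + 14 = 27.
Best is shear and router with total output 27.

27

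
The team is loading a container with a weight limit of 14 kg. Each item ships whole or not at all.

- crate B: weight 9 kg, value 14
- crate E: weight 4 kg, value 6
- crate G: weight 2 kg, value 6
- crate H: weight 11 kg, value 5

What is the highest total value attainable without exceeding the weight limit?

Treat it as a binary knapsack problem.
Take crate B and crate G: weight 9 + 2 = 11 ≤ 14, value 14 + 6 = 20.
No feasible combination exceeds this.

20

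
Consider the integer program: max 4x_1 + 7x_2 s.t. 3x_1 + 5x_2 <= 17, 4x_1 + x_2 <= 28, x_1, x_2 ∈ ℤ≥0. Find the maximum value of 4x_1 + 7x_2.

The continuous relaxation peaks at (0, 3.4) with value 23.80; rounding to a feasible lattice point costs some objective.
(x_1,x_2)=(4,1): 3·4+5·1=17≤17, 4·4+1·1=17≤28, objective 23.
(x_1,x_2)=(0,3): 3·0+5·3=15≤17, 4·0+1·3=3≤28, objective 21.
No feasible integer point exceeds 23.

23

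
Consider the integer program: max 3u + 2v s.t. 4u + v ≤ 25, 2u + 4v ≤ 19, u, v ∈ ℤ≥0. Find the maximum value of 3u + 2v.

(u,v)=(6,1): 4·6+1·1=25≤25, 2·6+4·1=16≤19, objective 20.
(u,v)=(5,2): 4·5+1·2=22≤25, 2·5+4·2=18≤19, objective 19.
(u,v)=(6,0): 4·6+1·0=24≤25, 2·6+4·0=12≤19, objective 18.
No feasible integer point exceeds 20.

20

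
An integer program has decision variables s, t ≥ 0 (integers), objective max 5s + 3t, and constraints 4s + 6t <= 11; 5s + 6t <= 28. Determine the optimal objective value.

10

(s,t)=(2,0) is feasible, giving 10.
(s,t)=(1,1) is feasible, giving 8.
(s,t)=(1,0) is feasible, giving 5.
Maximum is 10 at (s,t)=(2,0).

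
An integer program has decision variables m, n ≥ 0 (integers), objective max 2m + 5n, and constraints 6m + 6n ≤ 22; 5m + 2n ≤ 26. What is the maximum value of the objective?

15

Relaxing integrality, the LP optimum is 18.33 at (m,n) = (0, 3.67), which is not an integer point.
(m,n)=(0,3): 6·0+6·3=18≤22, 5·0+2·3=6≤26, objective 15.
(m,n)=(1,2): 6·1+6·2=18≤22, 5·1+2·2=9≤26, objective 12.
The best lattice point is (0,3), giving 15.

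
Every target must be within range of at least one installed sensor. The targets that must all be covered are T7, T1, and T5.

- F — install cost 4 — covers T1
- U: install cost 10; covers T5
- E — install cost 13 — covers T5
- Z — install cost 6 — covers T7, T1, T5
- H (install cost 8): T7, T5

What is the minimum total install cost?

Z alone covers T7, T1, T5 — every target.
Total install cost: 6.
No cover costs less than 6.

6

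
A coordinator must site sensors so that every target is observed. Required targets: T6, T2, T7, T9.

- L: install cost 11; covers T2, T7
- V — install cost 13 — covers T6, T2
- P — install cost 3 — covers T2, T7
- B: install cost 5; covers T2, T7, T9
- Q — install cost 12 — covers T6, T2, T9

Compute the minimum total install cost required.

15

The greedy cost-per-new-target heuristic would pick P, B, and Q for 20, but a cheaper cover exists.
Choose P and Q: together they cover T6, T2, T7, T9 — every target.
Total install cost: 3 + 12 = 15.
No cover costs less than 15.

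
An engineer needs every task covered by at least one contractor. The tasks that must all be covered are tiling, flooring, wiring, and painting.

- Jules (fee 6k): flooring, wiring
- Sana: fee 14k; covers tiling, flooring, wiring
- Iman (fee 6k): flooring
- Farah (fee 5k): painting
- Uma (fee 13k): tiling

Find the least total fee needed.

The greedy cost-per-new-task heuristic would pick Jules, Farah, and Uma for 24, but a cheaper cover exists.
Choose Sana and Farah: together they cover tiling, flooring, wiring, painting — every task.
Total fee: 14 + 5 = 19.
No cover costs less than 19.

19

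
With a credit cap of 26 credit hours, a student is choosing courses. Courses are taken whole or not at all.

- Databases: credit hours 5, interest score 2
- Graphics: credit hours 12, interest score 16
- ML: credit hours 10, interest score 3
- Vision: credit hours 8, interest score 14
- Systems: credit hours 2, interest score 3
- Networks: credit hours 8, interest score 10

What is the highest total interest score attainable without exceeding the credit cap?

33

Allowing fractional choices, the relaxed optimum would be about 38.0, but courses are indivisible.
Graphics + Vision + Systems: credit hours 12 + 8 + 2 = 22 ≤ 26, interest score 16 + 14 + 3 = 33.
Graphics + Vision: credit hours 12 + 8 = 20 ≤ 26, interest score 16 + 14 = 30.
Databases + Graphics + Vision: credit hours 5 + 12 + 8 = 25 ≤ 26, interest score 2 + 16 + 14 = 32.
Best is Graphics, Vision, and Systems with total interest score 33.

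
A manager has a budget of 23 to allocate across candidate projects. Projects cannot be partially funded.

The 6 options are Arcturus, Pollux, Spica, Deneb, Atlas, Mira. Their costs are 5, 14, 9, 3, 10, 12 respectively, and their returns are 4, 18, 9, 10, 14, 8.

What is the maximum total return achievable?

33

Spica + Deneb + Atlas: cost 9 + 3 + 10 = 22 ≤ 23, return 9 + 10 + 14 = 33.
Arcturus + Pollux + Deneb: cost 5 + 14 + 3 = 22 ≤ 23, return 4 + 18 + 10 = 32.
Best is Spica, Deneb, and Atlas with total return 33.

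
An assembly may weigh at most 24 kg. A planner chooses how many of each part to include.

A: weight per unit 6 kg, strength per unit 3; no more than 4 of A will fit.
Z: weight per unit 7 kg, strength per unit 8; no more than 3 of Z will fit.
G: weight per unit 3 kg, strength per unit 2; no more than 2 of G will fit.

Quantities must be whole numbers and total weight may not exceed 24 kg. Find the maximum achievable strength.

26

3×Z: weight 21 ≤ 24, strength 3·8 = 24.
3×Z and 1×G: weight 24 ≤ 24, strength 3·8 + 1·2 = 26.
Best is 26.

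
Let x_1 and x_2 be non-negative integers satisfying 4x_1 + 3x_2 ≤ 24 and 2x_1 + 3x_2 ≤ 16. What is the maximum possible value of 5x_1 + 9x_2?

Relaxing integrality, the LP optimum is 48.00 at (x_1,x_2) = (0, 5.33), which is not an integer point.
(x_1,x_2)=(2,4): 4·2+3·4=20≤24, 2·2+3·4=16≤16, objective 46.
(x_1,x_2)=(0,5): 4·0+3·5=15≤24, 2·0+3·5=15≤16, objective 45.
No feasible integer point exceeds 46.

46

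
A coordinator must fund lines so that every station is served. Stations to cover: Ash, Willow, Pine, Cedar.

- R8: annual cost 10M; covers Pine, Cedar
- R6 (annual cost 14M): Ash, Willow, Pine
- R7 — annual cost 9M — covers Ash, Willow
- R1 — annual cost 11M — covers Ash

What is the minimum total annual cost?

19

This is a weighted set-cover instance.
Choose R8 and R7: together they cover Ash, Willow, Pine, Cedar — every station.
Total annual cost: 10 + 9 = 19.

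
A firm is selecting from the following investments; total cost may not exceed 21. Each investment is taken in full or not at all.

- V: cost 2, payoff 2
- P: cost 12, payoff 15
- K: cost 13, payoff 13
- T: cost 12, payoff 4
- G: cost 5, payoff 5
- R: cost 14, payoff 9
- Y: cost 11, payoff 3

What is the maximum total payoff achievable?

Treat it as a binary knapsack problem.
Allowing fractional choices, the relaxed optimum would be about 24.0, but investments are indivisible.
V + P + G: cost 2 + 12 + 5 = 19 ≤ 21, payoff 2 + 15 + 5 = 22.
P + G: cost 12 + 5 = 17 ≤ 21, payoff 15 + 5 = 20.
V + K + G: cost 2 + 13 + 5 = 20 ≤ 21, payoff 2 + 13 + 5 = 20.
Best is V, P, and G with total payoff 22.

22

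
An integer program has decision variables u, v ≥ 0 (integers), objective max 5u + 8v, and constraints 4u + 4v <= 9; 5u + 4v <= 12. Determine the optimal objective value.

16

The continuous relaxation peaks at (0, 2.25) with value 18.00; rounding to a feasible lattice point costs some objective.
(u,v)=(0,2): 4·0+4·2=8≤9, 5·0+4·2=8≤12, objective 16.
(u,v)=(1,1): 4·1+4·1=8≤9, 5·1+4·1=9≤12, objective 13.
No feasible integer point exceeds 16.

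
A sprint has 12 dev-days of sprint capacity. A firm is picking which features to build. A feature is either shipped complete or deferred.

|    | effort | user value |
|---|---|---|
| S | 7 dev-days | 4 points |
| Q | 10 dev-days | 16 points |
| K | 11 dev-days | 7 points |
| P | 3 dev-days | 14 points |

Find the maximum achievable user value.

18

Q: effort 10 ≤ 12, user value 16.
S + P: effort 7 + 3 = 10 ≤ 12, user value 4 + 14 = 18.
Best is S and P with total user value 18.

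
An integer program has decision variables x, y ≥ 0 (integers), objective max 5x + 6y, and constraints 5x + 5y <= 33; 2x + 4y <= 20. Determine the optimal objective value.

34

Relaxing integrality, the LP optimum is 36.40 at (x,y) = (3.2, 3.4), which is not an integer point.
(x,y)=(2,4) is feasible, giving 34.
(x,y)=(3,3) is feasible, giving 33.
No feasible integer point exceeds 34.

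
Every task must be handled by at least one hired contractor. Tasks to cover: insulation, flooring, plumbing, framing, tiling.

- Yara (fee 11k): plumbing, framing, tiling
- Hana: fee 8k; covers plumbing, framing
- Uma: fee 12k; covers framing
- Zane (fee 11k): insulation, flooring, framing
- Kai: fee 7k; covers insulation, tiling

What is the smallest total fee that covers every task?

Choose Yara and Zane: together they cover insulation, flooring, plumbing, framing, tiling — every task.
Total fee: 11 + 11 = 22.

22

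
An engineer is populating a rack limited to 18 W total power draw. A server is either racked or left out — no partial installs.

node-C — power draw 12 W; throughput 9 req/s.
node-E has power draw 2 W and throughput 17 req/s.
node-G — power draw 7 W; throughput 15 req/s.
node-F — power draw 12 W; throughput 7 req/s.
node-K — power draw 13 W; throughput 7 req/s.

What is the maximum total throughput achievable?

32

Allowing fractional choices, the relaxed optimum would be about 38.8, but servers are indivisible.
node-C + node-E: power draw 12 + 2 = 14 ≤ 18, throughput 9 + 17 = 26.
node-E + node-G: power draw 2 + 7 = 9 ≤ 18, throughput 17 + 15 = 32.
Best is node-E and node-G with total throughput 32.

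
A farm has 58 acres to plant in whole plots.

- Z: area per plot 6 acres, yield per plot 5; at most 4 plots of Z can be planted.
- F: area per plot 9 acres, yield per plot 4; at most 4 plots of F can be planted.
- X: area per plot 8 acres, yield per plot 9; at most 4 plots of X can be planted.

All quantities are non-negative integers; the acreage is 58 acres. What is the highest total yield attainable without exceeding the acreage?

Take 4×Z and 4×X: area 56 ≤ 58, yield 4·5 + 4·9 = 56.
X has the best ratio (9/8) and is taken to its limit of 4; remaining capacity is filled optimally with the others.

56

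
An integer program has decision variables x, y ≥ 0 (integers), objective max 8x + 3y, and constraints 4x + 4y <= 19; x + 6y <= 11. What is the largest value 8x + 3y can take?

32

The continuous relaxation peaks at (4.75, 0) with value 38.00; rounding to a feasible lattice point costs some objective.
(x,y)=(4,0) is feasible, giving 32.
(x,y)=(3,1) is feasible, giving 27.
(x,y)=(3,0) is feasible, giving 24.
Maximum is 32 at (x,y)=(4,0).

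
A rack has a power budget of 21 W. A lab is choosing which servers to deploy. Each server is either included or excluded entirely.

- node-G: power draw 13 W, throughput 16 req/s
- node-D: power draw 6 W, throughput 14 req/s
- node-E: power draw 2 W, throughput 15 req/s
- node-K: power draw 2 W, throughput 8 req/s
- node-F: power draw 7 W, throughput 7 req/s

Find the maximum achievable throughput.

45

node-D + node-E + node-K + node-F: power draw 6 + 2 + 2 + 7 = 17 ≤ 21, throughput 14 + 15 + 8 + 7 = 44.
node-G + node-D + node-E: power draw 13 + 6 + 2 = 21 ≤ 21, throughput 16 + 14 + 15 = 45.
Best is node-G, node-D, and node-E with total throughput 45.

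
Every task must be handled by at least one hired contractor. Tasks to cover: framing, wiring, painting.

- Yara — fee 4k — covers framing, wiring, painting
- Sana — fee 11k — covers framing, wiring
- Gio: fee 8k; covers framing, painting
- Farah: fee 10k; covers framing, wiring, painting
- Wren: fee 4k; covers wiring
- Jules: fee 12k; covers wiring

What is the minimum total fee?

4

Yara alone covers framing, wiring, painting — every task.
Total fee: 4.
No cover costs less than 4.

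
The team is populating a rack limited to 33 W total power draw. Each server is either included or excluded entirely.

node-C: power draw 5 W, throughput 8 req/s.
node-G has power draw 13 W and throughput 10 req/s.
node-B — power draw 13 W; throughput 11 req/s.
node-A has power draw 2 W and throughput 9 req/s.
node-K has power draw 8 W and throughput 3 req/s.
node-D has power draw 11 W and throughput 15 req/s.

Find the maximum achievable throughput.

Allowing fractional choices, the relaxed optimum would be about 44.5, but servers are indivisible.
node-C + node-G + node-B + node-A: power draw 5 + 13 + 13 + 2 = 33 ≤ 33, throughput 8 + 10 + 11 + 9 = 38.
node-C + node-G + node-A + node-D: power draw 5 + 13 + 2 + 11 = 31 ≤ 33, throughput 8 + 10 + 9 + 15 = 42.
node-C + node-B + node-A + node-D: power draw 5 + 13 + 2 + 11 = 31 ≤ 33, throughput 8 + 11 + 9 + 15 = 43.
Best is node-C, node-B, node-A, and node-D with total throughput 43.

43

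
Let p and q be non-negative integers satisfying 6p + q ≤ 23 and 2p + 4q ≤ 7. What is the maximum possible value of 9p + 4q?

The continuous relaxation peaks at (3.5, 0) with value 31.50; rounding to a feasible lattice point costs some objective.
(p,q)=(3,0): 6·3+1·0=18≤23, 2·3+4·0=6≤7, objective 27.
(p,q)=(2,0): 6·2+1·0=12≤23, 2·2+4·0=4≤7, objective 18.
The best lattice point is (3,0), giving 27.

27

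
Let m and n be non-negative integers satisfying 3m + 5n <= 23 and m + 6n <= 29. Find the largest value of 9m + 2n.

63

Relaxing integrality, the LP optimum is 69.00 at (m,n) = (7.67, 0), which is not an integer point.
(m,n)=(7,0): 3·7+5·0=21≤23, 1·7+6·0=7≤29, objective 63.
(m,n)=(6,1): 3·6+5·1=23≤23, 1·6+6·1=12≤29, objective 56.
Maximum is 63 at (m,n)=(7,0).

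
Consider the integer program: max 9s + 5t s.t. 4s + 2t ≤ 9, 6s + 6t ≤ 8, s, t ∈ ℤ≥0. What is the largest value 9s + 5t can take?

9

(s,t)=(1,0): 4·1+2·0=4≤9, 6·1+6·0=6≤8, objective 9.
(s,t)=(0,1): 4·0+2·1=2≤9, 6·0+6·1=6≤8, objective 5.
(s,t)=(0,0): 4·0+2·0=0≤9, 6·0+6·0=0≤8, objective 0.
The best lattice point is (1,0), giving 9.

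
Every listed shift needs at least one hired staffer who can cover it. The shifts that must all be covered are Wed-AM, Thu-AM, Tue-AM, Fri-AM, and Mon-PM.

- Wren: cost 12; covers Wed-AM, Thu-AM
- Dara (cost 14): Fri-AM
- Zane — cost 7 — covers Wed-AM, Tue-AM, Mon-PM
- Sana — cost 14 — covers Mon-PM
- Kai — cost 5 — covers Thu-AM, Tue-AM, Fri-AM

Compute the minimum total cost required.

Choose Zane and Kai: together they cover Wed-AM, Thu-AM, Tue-AM, Fri-AM, Mon-PM — every shift.
Total cost: 7 + 5 = 12.
No cover costs less than 12.

12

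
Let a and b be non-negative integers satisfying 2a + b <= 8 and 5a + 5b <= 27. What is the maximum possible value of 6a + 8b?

40

Relaxing integrality, the LP optimum is 43.20 at (a,b) = (0, 5.4), which is not an integer point.
(a,b)=(0,5): 2·0+1·5=5≤8, 5·0+5·5=25≤27, objective 40.
(a,b)=(1,4): 2·1+1·4=6≤8, 5·1+5·4=25≤27, objective 38.
Maximum is 40 at (a,b)=(0,5).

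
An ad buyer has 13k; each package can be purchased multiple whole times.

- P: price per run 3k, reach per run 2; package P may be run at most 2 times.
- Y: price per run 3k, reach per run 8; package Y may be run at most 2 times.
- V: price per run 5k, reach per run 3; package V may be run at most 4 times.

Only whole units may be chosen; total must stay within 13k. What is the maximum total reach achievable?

This is a bounded integer knapsack.
2×Y and 1×V: price 11 ≤ 13, reach 2·8 + 1·3 = 19.
2×P and 2×Y: price 12 ≤ 13, reach 2·2 + 2·8 = 20.
Best is 20.

20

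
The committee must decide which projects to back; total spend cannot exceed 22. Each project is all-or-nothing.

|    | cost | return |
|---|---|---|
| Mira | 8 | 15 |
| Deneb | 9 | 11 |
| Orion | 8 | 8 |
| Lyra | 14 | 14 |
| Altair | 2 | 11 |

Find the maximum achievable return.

This is an integer program with binary decision variables.
Mira + Deneb + Altair: cost 8 + 9 + 2 = 19 ≤ 22, return 15 + 11 + 11 = 37.
Mira + Orion + Altair: cost 8 + 8 + 2 = 18 ≤ 22, return 15 + 8 + 11 = 34.
Deneb + Orion + Altair: cost 9 + 8 + 2 = 19 ≤ 22, return 11 + 8 + 11 = 30.
Best is Mira, Deneb, and Altair with total return 37.

37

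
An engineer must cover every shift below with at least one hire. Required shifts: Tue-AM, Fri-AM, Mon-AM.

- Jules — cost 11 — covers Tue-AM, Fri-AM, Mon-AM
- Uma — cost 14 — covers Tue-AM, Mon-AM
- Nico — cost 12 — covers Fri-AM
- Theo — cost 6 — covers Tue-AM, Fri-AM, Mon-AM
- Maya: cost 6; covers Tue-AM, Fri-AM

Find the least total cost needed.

6

This is a weighted set-cover instance.
Theo alone covers Tue-AM, Fri-AM, Mon-AM — every shift.
Total cost: 6.
No cover costs less than 6.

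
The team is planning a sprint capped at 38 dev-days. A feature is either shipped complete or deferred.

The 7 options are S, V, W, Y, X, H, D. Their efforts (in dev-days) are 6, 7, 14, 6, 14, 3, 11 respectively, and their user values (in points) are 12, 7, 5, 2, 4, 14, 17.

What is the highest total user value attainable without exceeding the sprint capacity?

Allowing fractional choices, the relaxed optimum would be about 53.9, but features are indivisible.
S + V + H + D: effort 6 + 7 + 3 + 11 = 27 ≤ 38, user value 12 + 7 + 14 + 17 = 50.
S + V + Y + H + D: effort 6 + 7 + 6 + 3 + 11 = 33 ≤ 38, user value 12 + 7 + 2 + 14 + 17 = 52.
S + W + H + D: effort 6 + 14 + 3 + 11 = 34 ≤ 38, user value 12 + 5 + 14 + 17 = 48.
Best is S, V, Y, H, and D with total user value 52.

52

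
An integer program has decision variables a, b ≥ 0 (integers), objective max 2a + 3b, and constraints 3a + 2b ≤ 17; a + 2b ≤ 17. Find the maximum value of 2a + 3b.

24

The continuous relaxation peaks at (0, 8.5) with value 25.50; rounding to a feasible lattice point costs some objective.
(a,b)=(0,8): 3·0+2·8=16≤17, 1·0+2·8=16≤17, objective 24.
(a,b)=(1,7): 3·1+2·7=17≤17, 1·1+2·7=15≤17, objective 23.
(a,b)=(0,7): 3·0+2·7=14≤17, 1·0+2·7=14≤17, objective 21.
The best lattice point is (0,8), giving 24.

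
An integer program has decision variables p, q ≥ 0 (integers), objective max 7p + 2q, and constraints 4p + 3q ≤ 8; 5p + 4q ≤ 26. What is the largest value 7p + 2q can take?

(p,q)=(2,0) is feasible, giving 14.
(p,q)=(1,1) is feasible, giving 9.
(p,q)=(1,0) is feasible, giving 7.
The best lattice point is (2,0), giving 14.

14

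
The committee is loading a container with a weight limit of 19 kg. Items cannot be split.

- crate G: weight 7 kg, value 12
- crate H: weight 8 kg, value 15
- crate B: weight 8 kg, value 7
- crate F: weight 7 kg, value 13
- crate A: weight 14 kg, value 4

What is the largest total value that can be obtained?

28

crate G + crate H: weight 7 + 8 = 15 ≤ 19, value 12 + 15 = 27.
crate H + crate F: weight 8 + 7 = 15 ≤ 19, value 15 + 13 = 28.
Best is crate H and crate F with total value 28.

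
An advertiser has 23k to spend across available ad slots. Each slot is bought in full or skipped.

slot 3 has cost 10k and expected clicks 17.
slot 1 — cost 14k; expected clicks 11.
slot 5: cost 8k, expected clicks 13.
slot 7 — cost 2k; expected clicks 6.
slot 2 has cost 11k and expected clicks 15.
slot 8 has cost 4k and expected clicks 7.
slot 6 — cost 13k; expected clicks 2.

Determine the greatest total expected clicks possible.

Take slot 3, slot 7, and slot 2: cost 10 + 2 + 11 = 23 ≤ 23, expected clicks 17 + 6 + 15 = 38.
No other feasible combination does better.

38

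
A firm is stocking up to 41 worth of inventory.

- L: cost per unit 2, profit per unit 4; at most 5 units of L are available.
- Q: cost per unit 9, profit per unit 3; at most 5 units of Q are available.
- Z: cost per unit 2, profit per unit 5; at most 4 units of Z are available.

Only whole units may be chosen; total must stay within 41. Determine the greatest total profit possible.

46

Take 5×L, 2×Q, and 4×Z: cost 36 ≤ 41, profit 5·4 + 2·3 + 4·5 = 46.
Z has the best ratio (5/2) and is taken to its limit of 4; remaining capacity is filled optimally with the others.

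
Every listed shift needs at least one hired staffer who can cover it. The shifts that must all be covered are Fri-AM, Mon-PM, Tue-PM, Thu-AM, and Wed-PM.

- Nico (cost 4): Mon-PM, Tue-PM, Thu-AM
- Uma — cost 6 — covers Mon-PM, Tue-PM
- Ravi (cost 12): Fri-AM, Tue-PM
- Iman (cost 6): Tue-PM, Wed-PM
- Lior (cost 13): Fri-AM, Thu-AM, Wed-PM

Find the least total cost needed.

The greedy cost-per-new-shift heuristic would pick Nico, Iman, and Ravi for 22, but a cheaper cover exists.
Choose Nico and Lior: together they cover Fri-AM, Mon-PM, Tue-PM, Thu-AM, Wed-PM — every shift.
Total cost: 4 + 13 = 17.
No cover costs less than 17.

17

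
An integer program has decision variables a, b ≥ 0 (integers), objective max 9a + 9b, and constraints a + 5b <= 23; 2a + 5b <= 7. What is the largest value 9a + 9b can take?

(a,b)=(3,0): 1·3+5·0=3≤23, 2·3+5·0=6≤7, objective 27.
(a,b)=(2,0): 1·2+5·0=2≤23, 2·2+5·0=4≤7, objective 18.
No feasible integer point exceeds 27.

27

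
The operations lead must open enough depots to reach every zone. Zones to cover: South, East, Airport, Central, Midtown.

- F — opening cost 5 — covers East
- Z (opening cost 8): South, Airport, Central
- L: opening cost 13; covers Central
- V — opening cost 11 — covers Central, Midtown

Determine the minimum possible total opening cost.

24

Choose F, Z, and V: together they cover South, East, Airport, Central, Midtown — every zone.
Total opening cost: 5 + 8 + 11 = 24.
No cover costs less than 24.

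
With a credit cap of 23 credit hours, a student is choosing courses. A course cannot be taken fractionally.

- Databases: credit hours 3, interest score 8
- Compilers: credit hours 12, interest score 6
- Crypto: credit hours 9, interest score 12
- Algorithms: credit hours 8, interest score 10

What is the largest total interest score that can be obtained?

This is an integer program with binary decision variables.
Allowing fractional choices, the relaxed optimum would be about 31.5, but courses are indivisible.
Databases + Compilers + Algorithms: credit hours 3 + 12 + 8 = 23 ≤ 23, interest score 8 + 6 + 10 = 24.
Databases + Crypto + Algorithms: credit hours 3 + 9 + 8 = 20 ≤ 23, interest score 8 + 12 + 10 = 30.
Crypto + Algorithms: credit hours 9 + 8 = 17 ≤ 23, interest score 12 + 10 = 22.
Best is Databases, Crypto, and Algorithms with total interest score 30.

30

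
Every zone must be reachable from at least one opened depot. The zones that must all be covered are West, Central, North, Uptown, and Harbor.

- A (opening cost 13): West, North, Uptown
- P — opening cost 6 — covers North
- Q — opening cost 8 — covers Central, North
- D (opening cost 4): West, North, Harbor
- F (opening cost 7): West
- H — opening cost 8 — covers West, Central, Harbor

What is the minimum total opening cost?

Choose A and H: together they cover West, Central, North, Uptown, Harbor — every zone.
Total opening cost: 13 + 8 = 21.

21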